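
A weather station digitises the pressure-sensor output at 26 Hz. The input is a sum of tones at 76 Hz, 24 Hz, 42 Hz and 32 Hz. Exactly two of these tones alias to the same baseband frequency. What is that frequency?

fs/2 = 13 Hz.
76 Hz mod fs = 24 Hz.
24 Hz > fs/2 = 13 Hz, folds to fs − 24 Hz = 2 Hz.
24 Hz > fs/2 = 13 Hz, folds to fs − 24 Hz = 2 Hz.
42 Hz mod fs = 16 Hz.
16 Hz > fs/2 = 13 Hz, folds to fs − 16 Hz = 10 Hz.
32 Hz mod fs = 6 Hz.
6 Hz ≤ fs/2 = 13 Hz, appears at 6 Hz.
24 Hz and 76 Hz both map to 2 Hz.

2 Hz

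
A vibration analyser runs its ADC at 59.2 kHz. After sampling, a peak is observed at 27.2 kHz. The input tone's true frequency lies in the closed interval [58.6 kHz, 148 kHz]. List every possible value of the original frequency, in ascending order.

Frequencies that alias to 27.2 kHz are k·fs ± 27.2 kHz for integer k ≥ 0.
k=0: 27.2 kHz.
k=1: 32 kHz, 86.4 kHz.
k=2: 91.2 kHz, 145.6 kHz.
k=3: 150.4 kHz, 204.8 kHz.
Within [58.6 kHz, 148 kHz]: 86.4 kHz, 91.2 kHz, 145.6 kHz.

86.4 kHz, 91.2 kHz, 145.6 kHz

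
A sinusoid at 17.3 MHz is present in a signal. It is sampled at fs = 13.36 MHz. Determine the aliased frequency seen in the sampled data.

17.3 MHz mod fs = 3.94 MHz.
3.94 MHz ≤ fs/2 = 6.68 MHz, appears at 3.94 MHz.

3.94 MHz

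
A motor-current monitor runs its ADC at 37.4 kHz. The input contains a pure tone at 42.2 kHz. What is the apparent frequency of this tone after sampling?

4.8 kHz

42.2 kHz mod fs = 4.8 kHz.
4.8 kHz ≤ fs/2 = 18.7 kHz, appears at 4.8 kHz.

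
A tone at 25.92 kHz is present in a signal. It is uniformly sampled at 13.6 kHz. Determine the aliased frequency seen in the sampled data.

25.92 kHz mod fs = 12.32 kHz.
12.32 kHz > fs/2 = 6.8 kHz, folds to fs − 12.32 kHz = 1.28 kHz.

1.28 kHz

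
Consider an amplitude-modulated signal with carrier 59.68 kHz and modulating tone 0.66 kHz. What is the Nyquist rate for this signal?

AM sidebands sit at fc ± fm = 59.02 kHz and 60.34 kHz.
Highest-frequency component: 60.34 kHz.
Nyquist rate = 2 × 60.34 kHz = 120.68 kHz.

120.68 kHz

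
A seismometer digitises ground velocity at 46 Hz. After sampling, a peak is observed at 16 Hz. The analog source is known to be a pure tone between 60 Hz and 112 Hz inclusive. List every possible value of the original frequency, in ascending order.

Frequencies that alias to 16 Hz are k·fs ± 16 Hz for integer k ≥ 0.
k=0: 16 Hz.
k=1: 30 Hz, 62 Hz.
k=2: 76 Hz, 108 Hz.
k=3: 122 Hz, 154 Hz.
Within [60 Hz, 112 Hz]: 62 Hz, 76 Hz, 108 Hz.

62 Hz, 76 Hz, 108 Hz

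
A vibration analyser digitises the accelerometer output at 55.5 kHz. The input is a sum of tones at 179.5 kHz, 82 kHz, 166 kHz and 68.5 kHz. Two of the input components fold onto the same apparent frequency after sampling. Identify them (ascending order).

68.5 kHz, 179.5 kHz

fs/2 = 27.75 kHz.
179.5 kHz mod fs = 13 kHz.
13 kHz ≤ fs/2 = 27.75 kHz, appears at 13 kHz.
82 kHz mod fs = 26.5 kHz.
26.5 kHz ≤ fs/2 = 27.75 kHz, appears at 26.5 kHz.
166 kHz mod fs = 55 kHz.
55 kHz > fs/2 = 27.75 kHz, folds to fs − 55 kHz = 0.5 kHz.
68.5 kHz mod fs = 13 kHz.
13 kHz ≤ fs/2 = 27.75 kHz, appears at 13 kHz.
68.5 kHz and 179.5 kHz both map to 13 kHz.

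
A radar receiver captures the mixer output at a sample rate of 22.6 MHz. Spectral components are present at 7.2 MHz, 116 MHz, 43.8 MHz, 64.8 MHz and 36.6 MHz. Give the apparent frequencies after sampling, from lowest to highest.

1.4 MHz, 3 MHz, 7.2 MHz, 8.6 MHz

fs/2 = 11.3 MHz.
7.2 MHz ≤ fs/2 = 11.3 MHz, passes unchanged.
116 MHz mod fs = 3 MHz.
3 MHz ≤ fs/2 = 11.3 MHz, appears at 3 MHz.
43.8 MHz mod fs = 21.2 MHz.
21.2 MHz > fs/2 = 11.3 MHz, folds to fs − 21.2 MHz = 1.4 MHz.
64.8 MHz mod fs = 19.6 MHz.
19.6 MHz > fs/2 = 11.3 MHz, folds to fs − 19.6 MHz = 3 MHz.
36.6 MHz mod fs = 14 MHz.
14 MHz > fs/2 = 11.3 MHz, folds to fs − 14 MHz = 8.6 MHz.
Distinct values: {1.4 MHz, 3 MHz, 7.2 MHz, 8.6 MHz}.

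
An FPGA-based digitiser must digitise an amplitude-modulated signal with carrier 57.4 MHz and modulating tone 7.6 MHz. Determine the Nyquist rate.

AM sidebands sit at fc ± fm = 49.8 MHz and 65 MHz.
Highest-frequency component: 65 MHz.
Nyquist rate = 2 × 65 MHz = 130 MHz.

130 MHz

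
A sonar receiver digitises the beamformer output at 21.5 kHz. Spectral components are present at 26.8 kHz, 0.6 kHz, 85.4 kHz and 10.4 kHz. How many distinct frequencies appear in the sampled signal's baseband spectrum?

3

fs/2 = 10.75 kHz.
26.8 kHz mod fs = 5.3 kHz.
5.3 kHz ≤ fs/2 = 10.75 kHz, appears at 5.3 kHz.
0.6 kHz ≤ fs/2 = 10.75 kHz, passes unchanged.
85.4 kHz mod fs = 20.9 kHz.
20.9 kHz > fs/2 = 10.75 kHz, folds to fs − 20.9 kHz = 0.6 kHz.
10.4 kHz ≤ fs/2 = 10.75 kHz, passes unchanged.
Distinct values: {0.6 kHz, 5.3 kHz, 10.4 kHz} → 3.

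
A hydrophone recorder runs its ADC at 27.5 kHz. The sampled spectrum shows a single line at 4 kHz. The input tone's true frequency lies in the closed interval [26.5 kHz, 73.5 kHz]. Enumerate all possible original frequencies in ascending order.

Frequencies that alias to 4 kHz are k·fs ± 4 kHz for integer k ≥ 0.
k=0: 4 kHz.
k=1: 23.5 kHz, 31.5 kHz.
k=2: 51 kHz, 59 kHz.
k=3: 78.5 kHz, 86.5 kHz.
Within [26.5 kHz, 73.5 kHz]: 31.5 kHz, 51 kHz, 59 kHz.

31.5 kHz, 51 kHz, 59 kHz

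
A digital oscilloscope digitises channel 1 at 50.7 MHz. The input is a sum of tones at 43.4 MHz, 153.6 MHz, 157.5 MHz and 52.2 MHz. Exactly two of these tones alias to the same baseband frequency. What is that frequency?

fs/2 = 25.35 MHz.
43.4 MHz > fs/2 = 25.35 MHz, folds to fs − 43.4 MHz = 7.3 MHz.
153.6 MHz mod fs = 1.5 MHz.
1.5 MHz ≤ fs/2 = 25.35 MHz, appears at 1.5 MHz.
157.5 MHz mod fs = 5.4 MHz.
5.4 MHz ≤ fs/2 = 25.35 MHz, appears at 5.4 MHz.
52.2 MHz mod fs = 1.5 MHz.
1.5 MHz ≤ fs/2 = 25.35 MHz, appears at 1.5 MHz.
52.2 MHz and 153.6 MHz both map to 1.5 MHz.

1.5 MHz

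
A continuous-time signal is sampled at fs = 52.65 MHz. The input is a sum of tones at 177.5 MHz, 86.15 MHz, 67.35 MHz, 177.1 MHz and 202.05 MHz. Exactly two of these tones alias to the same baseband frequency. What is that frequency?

fs/2 = 26.325 MHz.
177.5 MHz mod fs = 19.55 MHz.
19.55 MHz ≤ fs/2 = 26.325 MHz, appears at 19.55 MHz.
86.15 MHz mod fs = 33.5 MHz.
33.5 MHz > fs/2 = 26.325 MHz, folds to fs − 33.5 MHz = 19.15 MHz.
67.35 MHz mod fs = 14.7 MHz.
14.7 MHz ≤ fs/2 = 26.325 MHz, appears at 14.7 MHz.
177.1 MHz mod fs = 19.15 MHz.
19.15 MHz ≤ fs/2 = 26.325 MHz, appears at 19.15 MHz.
202.05 MHz mod fs = 44.1 MHz.
44.1 MHz > fs/2 = 26.325 MHz, folds to fs − 44.1 MHz = 8.55 MHz.
86.15 MHz and 177.1 MHz both map to 19.15 MHz.

19.15 MHz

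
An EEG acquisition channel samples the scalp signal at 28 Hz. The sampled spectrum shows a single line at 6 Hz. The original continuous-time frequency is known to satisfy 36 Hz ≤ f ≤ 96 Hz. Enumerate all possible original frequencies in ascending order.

Frequencies that alias to 6 Hz are k·fs ± 6 Hz for integer k ≥ 0.
k=0: 6 Hz.
k=1: 22 Hz, 34 Hz.
k=2: 50 Hz, 62 Hz.
k=3: 78 Hz, 90 Hz.
k=4: 106 Hz, 118 Hz.
Within [36 Hz, 96 Hz]: 50 Hz, 62 Hz, 78 Hz, 90 Hz.

50 Hz, 62 Hz, 78 Hz, 90 Hz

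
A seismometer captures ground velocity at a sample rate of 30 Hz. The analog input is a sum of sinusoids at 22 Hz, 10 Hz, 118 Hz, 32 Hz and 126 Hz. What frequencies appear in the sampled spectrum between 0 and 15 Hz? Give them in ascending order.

fs/2 = 15 Hz.
22 Hz > fs/2 = 15 Hz, folds to fs − 22 Hz = 8 Hz.
10 Hz ≤ fs/2 = 15 Hz, passes unchanged.
118 Hz mod fs = 28 Hz.
28 Hz > fs/2 = 15 Hz, folds to fs − 28 Hz = 2 Hz.
32 Hz mod fs = 2 Hz.
2 Hz ≤ fs/2 = 15 Hz, appears at 2 Hz.
126 Hz mod fs = 6 Hz.
6 Hz ≤ fs/2 = 15 Hz, appears at 6 Hz.
Distinct values: {2 Hz, 6 Hz, 8 Hz, 10 Hz}.

2 Hz, 6 Hz, 8 Hz, 10 Hz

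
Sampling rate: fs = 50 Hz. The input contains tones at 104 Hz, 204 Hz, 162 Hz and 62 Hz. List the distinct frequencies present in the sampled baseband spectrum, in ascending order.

fs/2 = 25 Hz.
104 Hz mod fs = 4 Hz.
4 Hz ≤ fs/2 = 25 Hz, appears at 4 Hz.
204 Hz mod fs = 4 Hz.
4 Hz ≤ fs/2 = 25 Hz, appears at 4 Hz.
162 Hz mod fs = 12 Hz.
12 Hz ≤ fs/2 = 25 Hz, appears at 12 Hz.
62 Hz mod fs = 12 Hz.
12 Hz ≤ fs/2 = 25 Hz, appears at 12 Hz.
Distinct values: {4 Hz, 12 Hz}.

4 Hz, 12 Hz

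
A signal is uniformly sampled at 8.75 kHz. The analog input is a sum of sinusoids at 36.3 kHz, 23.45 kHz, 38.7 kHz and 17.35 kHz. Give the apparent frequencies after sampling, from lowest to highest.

fs/2 = 4.375 kHz.
36.3 kHz mod fs = 1.3 kHz.
1.3 kHz ≤ fs/2 = 4.375 kHz, appears at 1.3 kHz.
23.45 kHz mod fs = 5.95 kHz.
5.95 kHz > fs/2 = 4.375 kHz, folds to fs − 5.95 kHz = 2.8 kHz.
38.7 kHz mod fs = 3.7 kHz.
3.7 kHz ≤ fs/2 = 4.375 kHz, appears at 3.7 kHz.
17.35 kHz mod fs = 8.6 kHz.
8.6 kHz > fs/2 = 4.375 kHz, folds to fs − 8.6 kHz = 0.15 kHz.
Distinct values: {0.15 kHz, 1.3 kHz, 2.8 kHz, 3.7 kHz}.

0.15 kHz, 1.3 kHz, 2.8 kHz, 3.7 kHz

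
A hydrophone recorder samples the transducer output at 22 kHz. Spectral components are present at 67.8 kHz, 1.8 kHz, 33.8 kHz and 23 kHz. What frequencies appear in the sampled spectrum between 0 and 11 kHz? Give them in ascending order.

fs/2 = 11 kHz.
67.8 kHz mod fs = 1.8 kHz.
1.8 kHz ≤ fs/2 = 11 kHz, appears at 1.8 kHz.
1.8 kHz ≤ fs/2 = 11 kHz, passes unchanged.
33.8 kHz mod fs = 11.8 kHz.
11.8 kHz > fs/2 = 11 kHz, folds to fs − 11.8 kHz = 10.2 kHz.
23 kHz mod fs = 1 kHz.
1 kHz ≤ fs/2 = 11 kHz, appears at 1 kHz.
Distinct values: {1 kHz, 1.8 kHz, 10.2 kHz}.

1 kHz, 1.8 kHz, 10.2 kHz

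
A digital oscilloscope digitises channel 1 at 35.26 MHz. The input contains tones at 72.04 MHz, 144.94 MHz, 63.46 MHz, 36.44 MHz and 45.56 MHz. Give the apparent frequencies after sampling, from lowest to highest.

1.18 MHz, 1.52 MHz, 3.9 MHz, 7.06 MHz, 10.3 MHz

fs/2 = 17.63 MHz.
72.04 MHz mod fs = 1.52 MHz.
1.52 MHz ≤ fs/2 = 17.63 MHz, appears at 1.52 MHz.
144.94 MHz mod fs = 3.9 MHz.
3.9 MHz ≤ fs/2 = 17.63 MHz, appears at 3.9 MHz.
63.46 MHz mod fs = 28.2 MHz.
28.2 MHz > fs/2 = 17.63 MHz, folds to fs − 28.2 MHz = 7.06 MHz.
36.44 MHz mod fs = 1.18 MHz.
1.18 MHz ≤ fs/2 = 17.63 MHz, appears at 1.18 MHz.
45.56 MHz mod fs = 10.3 MHz.
10.3 MHz ≤ fs/2 = 17.63 MHz, appears at 10.3 MHz.
Distinct values: {1.18 MHz, 1.52 MHz, 3.9 MHz, 7.06 MHz, 10.3 MHz}.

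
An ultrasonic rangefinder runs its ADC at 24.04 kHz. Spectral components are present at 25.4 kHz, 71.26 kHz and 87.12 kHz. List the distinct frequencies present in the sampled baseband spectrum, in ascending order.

fs/2 = 12.02 kHz.
25.4 kHz mod fs = 1.36 kHz.
1.36 kHz ≤ fs/2 = 12.02 kHz, appears at 1.36 kHz.
71.26 kHz mod fs = 23.18 kHz.
23.18 kHz > fs/2 = 12.02 kHz, folds to fs − 23.18 kHz = 0.86 kHz.
87.12 kHz mod fs = 15 kHz.
15 kHz > fs/2 = 12.02 kHz, folds to fs − 15 kHz = 9.04 kHz.
Distinct values: {0.86 kHz, 1.36 kHz, 9.04 kHz}.

0.86 kHz, 1.36 kHz, 9.04 kHz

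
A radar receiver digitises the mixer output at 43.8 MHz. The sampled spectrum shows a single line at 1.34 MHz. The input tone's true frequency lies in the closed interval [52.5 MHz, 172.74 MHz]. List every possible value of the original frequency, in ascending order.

86.26 MHz, 88.94 MHz, 130.06 MHz, 132.74 MHz

Frequencies that alias to 1.34 MHz are k·fs ± 1.34 MHz for integer k ≥ 0.
k=0: 1.34 MHz.
k=1: 42.46 MHz, 45.14 MHz.
k=2: 86.26 MHz, 88.94 MHz.
k=3: 130.06 MHz, 132.74 MHz.
k=4: 173.86 MHz, 176.54 MHz.
Within [52.5 MHz, 172.74 MHz]: 86.26 MHz, 88.94 MHz, 130.06 MHz, 132.74 MHz.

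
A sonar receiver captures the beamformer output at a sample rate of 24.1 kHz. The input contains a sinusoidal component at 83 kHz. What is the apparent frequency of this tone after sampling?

10.7 kHz

83 kHz mod fs = 10.7 kHz.
10.7 kHz ≤ fs/2 = 12.05 kHz, appears at 10.7 kHz.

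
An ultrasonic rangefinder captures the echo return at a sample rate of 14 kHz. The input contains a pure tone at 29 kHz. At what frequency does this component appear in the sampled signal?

29 kHz mod fs = 1 kHz.
1 kHz ≤ fs/2 = 7 kHz, appears at 1 kHz.

1 kHz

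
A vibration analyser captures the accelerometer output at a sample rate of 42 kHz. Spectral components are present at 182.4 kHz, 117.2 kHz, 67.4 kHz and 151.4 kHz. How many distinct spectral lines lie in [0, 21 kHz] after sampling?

3

fs/2 = 21 kHz.
182.4 kHz mod fs = 14.4 kHz.
14.4 kHz ≤ fs/2 = 21 kHz, appears at 14.4 kHz.
117.2 kHz mod fs = 33.2 kHz.
33.2 kHz > fs/2 = 21 kHz, folds to fs − 33.2 kHz = 8.8 kHz.
67.4 kHz mod fs = 25.4 kHz.
25.4 kHz > fs/2 = 21 kHz, folds to fs − 25.4 kHz = 16.6 kHz.
151.4 kHz mod fs = 25.4 kHz.
25.4 kHz > fs/2 = 21 kHz, folds to fs − 25.4 kHz = 16.6 kHz.
Distinct values: {8.8 kHz, 14.4 kHz, 16.6 kHz} → 3.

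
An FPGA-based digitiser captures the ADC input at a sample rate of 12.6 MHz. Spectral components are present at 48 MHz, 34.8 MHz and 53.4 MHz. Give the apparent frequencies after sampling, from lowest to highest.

2.4 MHz, 3 MHz

fs/2 = 6.3 MHz.
48 MHz mod fs = 10.2 MHz.
10.2 MHz > fs/2 = 6.3 MHz, folds to fs − 10.2 MHz = 2.4 MHz.
34.8 MHz mod fs = 9.6 MHz.
9.6 MHz > fs/2 = 6.3 MHz, folds to fs − 9.6 MHz = 3 MHz.
53.4 MHz mod fs = 3 MHz.
3 MHz ≤ fs/2 = 6.3 MHz, appears at 3 MHz.
Distinct values: {2.4 MHz, 3 MHz}.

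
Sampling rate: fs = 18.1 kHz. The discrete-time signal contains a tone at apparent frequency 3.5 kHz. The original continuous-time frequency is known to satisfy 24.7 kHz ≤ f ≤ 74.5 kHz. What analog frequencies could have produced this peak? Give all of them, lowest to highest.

Frequencies that alias to 3.5 kHz are k·fs ± 3.5 kHz for integer k ≥ 0.
k=0: 3.5 kHz.
k=1: 14.6 kHz, 21.6 kHz.
k=2: 32.7 kHz, 39.7 kHz.
k=3: 50.8 kHz, 57.8 kHz.
k=4: 68.9 kHz, 75.9 kHz.
k=5: 87 kHz, 94 kHz.
Within [24.7 kHz, 74.5 kHz]: 32.7 kHz, 39.7 kHz, 50.8 kHz, 57.8 kHz, 68.9 kHz.

32.7 kHz, 39.7 kHz, 50.8 kHz, 57.8 kHz, 68.9 kHz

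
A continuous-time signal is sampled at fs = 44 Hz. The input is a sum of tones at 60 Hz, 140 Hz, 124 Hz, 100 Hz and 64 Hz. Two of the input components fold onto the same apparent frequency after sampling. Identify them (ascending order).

124 Hz, 140 Hz

fs/2 = 22 Hz.
60 Hz mod fs = 16 Hz.
16 Hz ≤ fs/2 = 22 Hz, appears at 16 Hz.
140 Hz mod fs = 8 Hz.
8 Hz ≤ fs/2 = 22 Hz, appears at 8 Hz.
124 Hz mod fs = 36 Hz.
36 Hz > fs/2 = 22 Hz, folds to fs − 36 Hz = 8 Hz.
100 Hz mod fs = 12 Hz.
12 Hz ≤ fs/2 = 22 Hz, appears at 12 Hz.
64 Hz mod fs = 20 Hz.
20 Hz ≤ fs/2 = 22 Hz, appears at 20 Hz.
124 Hz and 140 Hz both map to 8 Hz.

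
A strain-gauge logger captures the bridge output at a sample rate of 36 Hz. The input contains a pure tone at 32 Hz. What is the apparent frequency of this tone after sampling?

32 Hz > fs/2 = 18 Hz, folds to fs − 32 Hz = 4 Hz.

4 Hz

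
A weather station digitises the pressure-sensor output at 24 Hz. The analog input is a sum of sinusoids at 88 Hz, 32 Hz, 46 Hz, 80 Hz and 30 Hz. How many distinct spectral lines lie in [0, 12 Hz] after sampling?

3

fs/2 = 12 Hz.
88 Hz mod fs = 16 Hz.
16 Hz > fs/2 = 12 Hz, folds to fs − 16 Hz = 8 Hz.
32 Hz mod fs = 8 Hz.
8 Hz ≤ fs/2 = 12 Hz, appears at 8 Hz.
46 Hz mod fs = 22 Hz.
22 Hz > fs/2 = 12 Hz, folds to fs − 22 Hz = 2 Hz.
80 Hz mod fs = 8 Hz.
8 Hz ≤ fs/2 = 12 Hz, appears at 8 Hz.
30 Hz mod fs = 6 Hz.
6 Hz ≤ fs/2 = 12 Hz, appears at 6 Hz.
Distinct values: {2 Hz, 6 Hz, 8 Hz} → 3.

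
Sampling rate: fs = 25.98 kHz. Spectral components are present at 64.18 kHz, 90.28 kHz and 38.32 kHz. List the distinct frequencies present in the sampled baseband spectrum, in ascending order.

12.22 kHz, 12.34 kHz

fs/2 = 12.99 kHz.
64.18 kHz mod fs = 12.22 kHz.
12.22 kHz ≤ fs/2 = 12.99 kHz, appears at 12.22 kHz.
90.28 kHz mod fs = 12.34 kHz.
12.34 kHz ≤ fs/2 = 12.99 kHz, appears at 12.34 kHz.
38.32 kHz mod fs = 12.34 kHz.
12.34 kHz ≤ fs/2 = 12.99 kHz, appears at 12.34 kHz.
Distinct values: {12.22 kHz, 12.34 kHz}.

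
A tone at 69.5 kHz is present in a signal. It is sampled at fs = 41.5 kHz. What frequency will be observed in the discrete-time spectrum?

69.5 kHz mod fs = 28 kHz.
28 kHz > fs/2 = 20.75 kHz, folds to fs − 28 kHz = 13.5 kHz.

13.5 kHz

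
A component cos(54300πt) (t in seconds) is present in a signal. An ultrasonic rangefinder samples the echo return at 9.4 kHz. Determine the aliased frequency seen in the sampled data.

1.05 kHz

ω = 54300π rad/s → f = ω/(2π) = 27150 Hz = 27.15 kHz.
27.15 kHz mod fs = 8.35 kHz.
8.35 kHz > fs/2 = 4.7 kHz, folds to fs − 8.35 kHz = 1.05 kHz.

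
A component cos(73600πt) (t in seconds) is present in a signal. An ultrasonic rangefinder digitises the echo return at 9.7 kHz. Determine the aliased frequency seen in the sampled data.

ω = 73600π rad/s → f = ω/(2π) = 36800 Hz = 36.8 kHz.
36.8 kHz mod fs = 7.7 kHz.
7.7 kHz > fs/2 = 4.85 kHz, folds to fs − 7.7 kHz = 2 kHz.

2 kHz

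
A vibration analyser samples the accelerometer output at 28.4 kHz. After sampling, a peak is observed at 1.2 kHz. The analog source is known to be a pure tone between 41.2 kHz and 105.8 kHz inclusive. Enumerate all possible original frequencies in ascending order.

Frequencies that alias to 1.2 kHz are k·fs ± 1.2 kHz for integer k ≥ 0.
k=0: 1.2 kHz.
k=1: 27.2 kHz, 29.6 kHz.
k=2: 55.6 kHz, 58 kHz.
k=3: 84 kHz, 86.4 kHz.
k=4: 112.4 kHz, 114.8 kHz.
Within [41.2 kHz, 105.8 kHz]: 55.6 kHz, 58 kHz, 84 kHz, 86.4 kHz.

55.6 kHz, 58 kHz, 84 kHz, 86.4 kHz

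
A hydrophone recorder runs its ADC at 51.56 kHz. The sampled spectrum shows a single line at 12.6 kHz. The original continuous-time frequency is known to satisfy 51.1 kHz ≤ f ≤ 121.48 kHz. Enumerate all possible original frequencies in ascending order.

Frequencies that alias to 12.6 kHz are k·fs ± 12.6 kHz for integer k ≥ 0.
k=0: 12.6 kHz.
k=1: 38.96 kHz, 64.16 kHz.
k=2: 90.52 kHz, 115.72 kHz.
k=3: 142.08 kHz, 167.28 kHz.
Within [51.1 kHz, 121.48 kHz]: 64.16 kHz, 90.52 kHz, 115.72 kHz.

64.16 kHz, 90.52 kHz, 115.72 kHz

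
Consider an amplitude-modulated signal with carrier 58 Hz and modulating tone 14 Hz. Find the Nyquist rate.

AM sidebands sit at fc ± fm = 44 Hz and 72 Hz.
Highest-frequency component: 72 Hz.
Nyquist rate = 2 × 72 Hz = 144 Hz.

144 Hz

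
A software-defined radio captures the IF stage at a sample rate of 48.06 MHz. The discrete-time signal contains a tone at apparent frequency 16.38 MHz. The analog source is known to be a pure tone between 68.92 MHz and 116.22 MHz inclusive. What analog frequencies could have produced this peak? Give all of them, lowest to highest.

79.74 MHz, 112.5 MHz

Frequencies that alias to 16.38 MHz are k·fs ± 16.38 MHz for integer k ≥ 0.
k=0: 16.38 MHz.
k=1: 31.68 MHz, 64.44 MHz.
k=2: 79.74 MHz, 112.5 MHz.
k=3: 127.8 MHz, 160.56 MHz.
Within [68.92 MHz, 116.22 MHz]: 79.74 MHz, 112.5 MHz.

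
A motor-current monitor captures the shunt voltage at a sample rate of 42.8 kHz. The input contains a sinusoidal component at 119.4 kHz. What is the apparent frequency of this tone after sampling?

119.4 kHz mod fs = 33.8 kHz.
33.8 kHz > fs/2 = 21.4 kHz, folds to fs − 33.8 kHz = 9 kHz.

9 kHz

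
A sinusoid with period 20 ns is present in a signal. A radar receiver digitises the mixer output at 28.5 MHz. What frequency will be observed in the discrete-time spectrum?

T = 20 ns → f = 1/T = 50 MHz.
50 MHz mod fs = 21.5 MHz.
21.5 MHz > fs/2 = 14.25 MHz, folds to fs − 21.5 MHz = 7 MHz.

7 MHz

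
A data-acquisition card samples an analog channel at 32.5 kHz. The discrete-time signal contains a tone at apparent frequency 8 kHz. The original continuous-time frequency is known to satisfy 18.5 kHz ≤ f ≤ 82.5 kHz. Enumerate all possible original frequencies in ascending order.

24.5 kHz, 40.5 kHz, 57 kHz, 73 kHz

Frequencies that alias to 8 kHz are k·fs ± 8 kHz for integer k ≥ 0.
k=0: 8 kHz.
k=1: 24.5 kHz, 40.5 kHz.
k=2: 57 kHz, 73 kHz.
k=3: 89.5 kHz, 105.5 kHz.
Within [18.5 kHz, 82.5 kHz]: 24.5 kHz, 40.5 kHz, 57 kHz, 73 kHz.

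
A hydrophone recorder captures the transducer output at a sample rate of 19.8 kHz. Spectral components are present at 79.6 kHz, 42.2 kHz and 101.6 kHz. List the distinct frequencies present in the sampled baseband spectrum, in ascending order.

0.4 kHz, 2.6 kHz

fs/2 = 9.9 kHz.
79.6 kHz mod fs = 0.4 kHz.
0.4 kHz ≤ fs/2 = 9.9 kHz, appears at 0.4 kHz.
42.2 kHz mod fs = 2.6 kHz.
2.6 kHz ≤ fs/2 = 9.9 kHz, appears at 2.6 kHz.
101.6 kHz mod fs = 2.6 kHz.
2.6 kHz ≤ fs/2 = 9.9 kHz, appears at 2.6 kHz.
Distinct values: {0.4 kHz, 2.6 kHz}.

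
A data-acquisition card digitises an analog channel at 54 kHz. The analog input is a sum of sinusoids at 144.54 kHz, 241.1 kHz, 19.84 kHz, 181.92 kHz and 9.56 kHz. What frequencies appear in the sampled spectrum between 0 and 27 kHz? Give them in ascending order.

fs/2 = 27 kHz.
144.54 kHz mod fs = 36.54 kHz.
36.54 kHz > fs/2 = 27 kHz, folds to fs − 36.54 kHz = 17.46 kHz.
241.1 kHz mod fs = 25.1 kHz.
25.1 kHz ≤ fs/2 = 27 kHz, appears at 25.1 kHz.
19.84 kHz ≤ fs/2 = 27 kHz, passes unchanged.
181.92 kHz mod fs = 19.92 kHz.
19.92 kHz ≤ fs/2 = 27 kHz, appears at 19.92 kHz.
9.56 kHz ≤ fs/2 = 27 kHz, passes unchanged.
Distinct values: {9.56 kHz, 17.46 kHz, 19.84 kHz, 19.92 kHz, 25.1 kHz}.

9.56 kHz, 17.46 kHz, 19.84 kHz, 19.92 kHz, 25.1 kHz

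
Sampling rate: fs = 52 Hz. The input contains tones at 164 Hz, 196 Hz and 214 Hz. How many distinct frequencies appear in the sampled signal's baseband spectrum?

3

fs/2 = 26 Hz.
164 Hz mod fs = 8 Hz.
8 Hz ≤ fs/2 = 26 Hz, appears at 8 Hz.
196 Hz mod fs = 40 Hz.
40 Hz > fs/2 = 26 Hz, folds to fs − 40 Hz = 12 Hz.
214 Hz mod fs = 6 Hz.
6 Hz ≤ fs/2 = 26 Hz, appears at 6 Hz.
Distinct values: {6 Hz, 8 Hz, 12 Hz} → 3.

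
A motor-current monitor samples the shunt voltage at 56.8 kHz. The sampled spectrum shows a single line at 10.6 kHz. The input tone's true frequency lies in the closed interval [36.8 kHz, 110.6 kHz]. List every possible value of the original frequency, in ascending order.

46.2 kHz, 67.4 kHz, 103 kHz

Frequencies that alias to 10.6 kHz are k·fs ± 10.6 kHz for integer k ≥ 0.
k=0: 10.6 kHz.
k=1: 46.2 kHz, 67.4 kHz.
k=2: 103 kHz, 124.2 kHz.
k=3: 159.8 kHz, 181 kHz.
Within [36.8 kHz, 110.6 kHz]: 46.2 kHz, 67.4 kHz, 103 kHz.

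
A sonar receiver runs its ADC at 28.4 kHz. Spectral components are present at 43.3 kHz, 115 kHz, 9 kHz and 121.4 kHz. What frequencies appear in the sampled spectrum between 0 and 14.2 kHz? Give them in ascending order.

fs/2 = 14.2 kHz.
43.3 kHz mod fs = 14.9 kHz.
14.9 kHz > fs/2 = 14.2 kHz, folds to fs − 14.9 kHz = 13.5 kHz.
115 kHz mod fs = 1.4 kHz.
1.4 kHz ≤ fs/2 = 14.2 kHz, appears at 1.4 kHz.
9 kHz ≤ fs/2 = 14.2 kHz, passes unchanged.
121.4 kHz mod fs = 7.8 kHz.
7.8 kHz ≤ fs/2 = 14.2 kHz, appears at 7.8 kHz.
Distinct values: {1.4 kHz, 7.8 kHz, 9 kHz, 13.5 kHz}.

1.4 kHz, 7.8 kHz, 9 kHz, 13.5 kHz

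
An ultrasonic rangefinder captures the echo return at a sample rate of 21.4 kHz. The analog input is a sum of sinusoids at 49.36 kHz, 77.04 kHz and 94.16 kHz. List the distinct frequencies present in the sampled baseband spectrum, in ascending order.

fs/2 = 10.7 kHz.
49.36 kHz mod fs = 6.56 kHz.
6.56 kHz ≤ fs/2 = 10.7 kHz, appears at 6.56 kHz.
77.04 kHz mod fs = 12.84 kHz.
12.84 kHz > fs/2 = 10.7 kHz, folds to fs − 12.84 kHz = 8.56 kHz.
94.16 kHz mod fs = 8.56 kHz.
8.56 kHz ≤ fs/2 = 10.7 kHz, appears at 8.56 kHz.
Distinct values: {6.56 kHz, 8.56 kHz}.

6.56 kHz, 8.56 kHz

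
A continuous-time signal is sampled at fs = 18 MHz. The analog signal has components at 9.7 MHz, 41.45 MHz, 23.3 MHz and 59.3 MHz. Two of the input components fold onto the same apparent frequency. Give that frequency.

fs/2 = 9 MHz.
9.7 MHz > fs/2 = 9 MHz, folds to fs − 9.7 MHz = 8.3 MHz.
41.45 MHz mod fs = 5.45 MHz.
5.45 MHz ≤ fs/2 = 9 MHz, appears at 5.45 MHz.
23.3 MHz mod fs = 5.3 MHz.
5.3 MHz ≤ fs/2 = 9 MHz, appears at 5.3 MHz.
59.3 MHz mod fs = 5.3 MHz.
5.3 MHz ≤ fs/2 = 9 MHz, appears at 5.3 MHz.
23.3 MHz and 59.3 MHz both map to 5.3 MHz.

5.3 MHz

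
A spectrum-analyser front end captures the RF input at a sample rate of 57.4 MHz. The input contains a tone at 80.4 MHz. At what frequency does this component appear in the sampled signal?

23 MHz

80.4 MHz mod fs = 23 MHz.
23 MHz ≤ fs/2 = 28.7 MHz, appears at 23 MHz.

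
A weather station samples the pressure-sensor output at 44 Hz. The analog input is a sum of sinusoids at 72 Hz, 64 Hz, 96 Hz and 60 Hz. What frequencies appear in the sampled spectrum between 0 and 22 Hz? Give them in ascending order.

fs/2 = 22 Hz.
72 Hz mod fs = 28 Hz.
28 Hz > fs/2 = 22 Hz, folds to fs − 28 Hz = 16 Hz.
64 Hz mod fs = 20 Hz.
20 Hz ≤ fs/2 = 22 Hz, appears at 20 Hz.
96 Hz mod fs = 8 Hz.
8 Hz ≤ fs/2 = 22 Hz, appears at 8 Hz.
60 Hz mod fs = 16 Hz.
16 Hz ≤ fs/2 = 22 Hz, appears at 16 Hz.
Distinct values: {8 Hz, 16 Hz, 20 Hz}.

8 Hz, 16 Hz, 20 Hz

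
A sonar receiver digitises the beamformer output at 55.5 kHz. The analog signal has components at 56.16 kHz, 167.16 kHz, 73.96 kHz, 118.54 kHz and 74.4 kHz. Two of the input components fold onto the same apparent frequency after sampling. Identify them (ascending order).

56.16 kHz, 167.16 kHz

fs/2 = 27.75 kHz.
56.16 kHz mod fs = 0.66 kHz.
0.66 kHz ≤ fs/2 = 27.75 kHz, appears at 0.66 kHz.
167.16 kHz mod fs = 0.66 kHz.
0.66 kHz ≤ fs/2 = 27.75 kHz, appears at 0.66 kHz.
73.96 kHz mod fs = 18.46 kHz.
18.46 kHz ≤ fs/2 = 27.75 kHz, appears at 18.46 kHz.
118.54 kHz mod fs = 7.54 kHz.
7.54 kHz ≤ fs/2 = 27.75 kHz, appears at 7.54 kHz.
74.4 kHz mod fs = 18.9 kHz.
18.9 kHz ≤ fs/2 = 27.75 kHz, appears at 18.9 kHz.
56.16 kHz and 167.16 kHz both map to 0.66 kHz.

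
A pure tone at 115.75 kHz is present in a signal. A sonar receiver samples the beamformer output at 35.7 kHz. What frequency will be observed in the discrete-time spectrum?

115.75 kHz mod fs = 8.65 kHz.
8.65 kHz ≤ fs/2 = 17.85 kHz, appears at 8.65 kHz.

8.65 kHz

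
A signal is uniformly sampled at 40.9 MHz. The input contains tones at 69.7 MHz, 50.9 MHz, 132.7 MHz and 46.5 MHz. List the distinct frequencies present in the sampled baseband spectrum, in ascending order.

5.6 MHz, 10 MHz, 12.1 MHz

fs/2 = 20.45 MHz.
69.7 MHz mod fs = 28.8 MHz.
28.8 MHz > fs/2 = 20.45 MHz, folds to fs − 28.8 MHz = 12.1 MHz.
50.9 MHz mod fs = 10 MHz.
10 MHz ≤ fs/2 = 20.45 MHz, appears at 10 MHz.
132.7 MHz mod fs = 10 MHz.
10 MHz ≤ fs/2 = 20.45 MHz, appears at 10 MHz.
46.5 MHz mod fs = 5.6 MHz.
5.6 MHz ≤ fs/2 = 20.45 MHz, appears at 5.6 MHz.
Distinct values: {5.6 MHz, 10 MHz, 12.1 MHz}.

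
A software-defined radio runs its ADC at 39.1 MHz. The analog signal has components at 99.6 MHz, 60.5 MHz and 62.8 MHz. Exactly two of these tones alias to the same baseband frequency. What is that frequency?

17.7 MHz

fs/2 = 19.55 MHz.
99.6 MHz mod fs = 21.4 MHz.
21.4 MHz > fs/2 = 19.55 MHz, folds to fs − 21.4 MHz = 17.7 MHz.
60.5 MHz mod fs = 21.4 MHz.
21.4 MHz > fs/2 = 19.55 MHz, folds to fs − 21.4 MHz = 17.7 MHz.
62.8 MHz mod fs = 23.7 MHz.
23.7 MHz > fs/2 = 19.55 MHz, folds to fs − 23.7 MHz = 15.4 MHz.
60.5 MHz and 99.6 MHz both map to 17.7 MHz.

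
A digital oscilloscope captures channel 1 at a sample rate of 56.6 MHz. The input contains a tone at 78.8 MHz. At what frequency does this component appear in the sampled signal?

78.8 MHz mod fs = 22.2 MHz.
22.2 MHz ≤ fs/2 = 28.3 MHz, appears at 22.2 MHz.

22.2 MHz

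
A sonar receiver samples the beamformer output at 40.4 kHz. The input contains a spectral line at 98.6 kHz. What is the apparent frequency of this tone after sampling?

17.8 kHz

98.6 kHz mod fs = 17.8 kHz.
17.8 kHz ≤ fs/2 = 20.2 kHz, appears at 17.8 kHz.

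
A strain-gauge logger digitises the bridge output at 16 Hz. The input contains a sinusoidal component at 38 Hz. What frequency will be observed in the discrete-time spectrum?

38 Hz mod fs = 6 Hz.
6 Hz ≤ fs/2 = 8 Hz, appears at 6 Hz.

6 Hz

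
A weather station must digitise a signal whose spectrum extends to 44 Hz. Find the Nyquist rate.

88 Hz

Nyquist rate = 2 × 44 Hz = 88 Hz.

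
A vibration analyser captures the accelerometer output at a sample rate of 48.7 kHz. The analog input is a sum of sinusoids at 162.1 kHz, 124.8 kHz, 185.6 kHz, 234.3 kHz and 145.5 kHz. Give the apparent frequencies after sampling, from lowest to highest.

fs/2 = 24.35 kHz.
162.1 kHz mod fs = 16 kHz.
16 kHz ≤ fs/2 = 24.35 kHz, appears at 16 kHz.
124.8 kHz mod fs = 27.4 kHz.
27.4 kHz > fs/2 = 24.35 kHz, folds to fs − 27.4 kHz = 21.3 kHz.
185.6 kHz mod fs = 39.5 kHz.
39.5 kHz > fs/2 = 24.35 kHz, folds to fs − 39.5 kHz = 9.2 kHz.
234.3 kHz mod fs = 39.5 kHz.
39.5 kHz > fs/2 = 24.35 kHz, folds to fs − 39.5 kHz = 9.2 kHz.
145.5 kHz mod fs = 48.1 kHz.
48.1 kHz > fs/2 = 24.35 kHz, folds to fs − 48.1 kHz = 0.6 kHz.
Distinct values: {0.6 kHz, 9.2 kHz, 16 kHz, 21.3 kHz}.

0.6 kHz, 9.2 kHz, 16 kHz, 21.3 kHz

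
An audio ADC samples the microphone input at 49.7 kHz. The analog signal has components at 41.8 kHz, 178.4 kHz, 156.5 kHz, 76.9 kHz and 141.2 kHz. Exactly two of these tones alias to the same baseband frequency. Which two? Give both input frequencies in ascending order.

41.8 kHz, 141.2 kHz

fs/2 = 24.85 kHz.
41.8 kHz > fs/2 = 24.85 kHz, folds to fs − 41.8 kHz = 7.9 kHz.
178.4 kHz mod fs = 29.3 kHz.
29.3 kHz > fs/2 = 24.85 kHz, folds to fs − 29.3 kHz = 20.4 kHz.
156.5 kHz mod fs = 7.4 kHz.
7.4 kHz ≤ fs/2 = 24.85 kHz, appears at 7.4 kHz.
76.9 kHz mod fs = 27.2 kHz.
27.2 kHz > fs/2 = 24.85 kHz, folds to fs − 27.2 kHz = 22.5 kHz.
141.2 kHz mod fs = 41.8 kHz.
41.8 kHz > fs/2 = 24.85 kHz, folds to fs − 41.8 kHz = 7.9 kHz.
41.8 kHz and 141.2 kHz both map to 7.9 kHz.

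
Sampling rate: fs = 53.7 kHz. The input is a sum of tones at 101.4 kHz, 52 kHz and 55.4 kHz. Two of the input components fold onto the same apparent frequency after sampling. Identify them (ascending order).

52 kHz, 55.4 kHz

fs/2 = 26.85 kHz.
101.4 kHz mod fs = 47.7 kHz.
47.7 kHz > fs/2 = 26.85 kHz, folds to fs − 47.7 kHz = 6 kHz.
52 kHz > fs/2 = 26.85 kHz, folds to fs − 52 kHz = 1.7 kHz.
55.4 kHz mod fs = 1.7 kHz.
1.7 kHz ≤ fs/2 = 26.85 kHz, appears at 1.7 kHz.
52 kHz and 55.4 kHz both map to 1.7 kHz.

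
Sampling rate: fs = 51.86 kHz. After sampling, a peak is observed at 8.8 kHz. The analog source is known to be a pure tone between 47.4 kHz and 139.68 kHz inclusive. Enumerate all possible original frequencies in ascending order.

60.66 kHz, 94.92 kHz, 112.52 kHz

Frequencies that alias to 8.8 kHz are k·fs ± 8.8 kHz for integer k ≥ 0.
k=0: 8.8 kHz.
k=1: 43.06 kHz, 60.66 kHz.
k=2: 94.92 kHz, 112.52 kHz.
k=3: 146.78 kHz, 164.38 kHz.
Within [47.4 kHz, 139.68 kHz]: 60.66 kHz, 94.92 kHz, 112.52 kHz.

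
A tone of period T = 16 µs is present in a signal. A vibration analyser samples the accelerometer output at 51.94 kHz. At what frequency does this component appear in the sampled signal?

T = 16 µs → f = 1/T = 62.5 kHz.
62.5 kHz mod fs = 10.56 kHz.
10.56 kHz ≤ fs/2 = 25.97 kHz, appears at 10.56 kHz.

10.56 kHz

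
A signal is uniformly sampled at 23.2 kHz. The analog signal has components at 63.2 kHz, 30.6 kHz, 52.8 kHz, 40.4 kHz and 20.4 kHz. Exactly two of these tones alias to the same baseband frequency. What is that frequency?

fs/2 = 11.6 kHz.
63.2 kHz mod fs = 16.8 kHz.
16.8 kHz > fs/2 = 11.6 kHz, folds to fs − 16.8 kHz = 6.4 kHz.
30.6 kHz mod fs = 7.4 kHz.
7.4 kHz ≤ fs/2 = 11.6 kHz, appears at 7.4 kHz.
52.8 kHz mod fs = 6.4 kHz.
6.4 kHz ≤ fs/2 = 11.6 kHz, appears at 6.4 kHz.
40.4 kHz mod fs = 17.2 kHz.
17.2 kHz > fs/2 = 11.6 kHz, folds to fs − 17.2 kHz = 6 kHz.
20.4 kHz > fs/2 = 11.6 kHz, folds to fs − 20.4 kHz = 2.8 kHz.
52.8 kHz and 63.2 kHz both map to 6.4 kHz.

6.4 kHz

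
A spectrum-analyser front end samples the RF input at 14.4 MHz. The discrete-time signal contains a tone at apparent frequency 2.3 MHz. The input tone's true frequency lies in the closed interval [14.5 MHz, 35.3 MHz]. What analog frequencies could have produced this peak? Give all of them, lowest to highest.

Frequencies that alias to 2.3 MHz are k·fs ± 2.3 MHz for integer k ≥ 0.
k=0: 2.3 MHz.
k=1: 12.1 MHz, 16.7 MHz.
k=2: 26.5 MHz, 31.1 MHz.
k=3: 40.9 MHz, 45.5 MHz.
Within [14.5 MHz, 35.3 MHz]: 16.7 MHz, 26.5 MHz, 31.1 MHz.

16.7 MHz, 26.5 MHz, 31.1 MHz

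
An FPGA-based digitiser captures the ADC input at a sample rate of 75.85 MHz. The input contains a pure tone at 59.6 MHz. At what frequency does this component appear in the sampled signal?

59.6 MHz > fs/2 = 37.925 MHz, folds to fs − 59.6 MHz = 16.25 MHz.

16.25 MHz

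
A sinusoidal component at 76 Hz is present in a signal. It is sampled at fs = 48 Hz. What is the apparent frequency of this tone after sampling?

76 Hz mod fs = 28 Hz.
28 Hz > fs/2 = 24 Hz, folds to fs − 28 Hz = 20 Hz.

20 Hz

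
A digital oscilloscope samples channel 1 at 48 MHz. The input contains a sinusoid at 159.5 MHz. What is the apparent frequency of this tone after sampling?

15.5 MHz

159.5 MHz mod fs = 15.5 MHz.
15.5 MHz ≤ fs/2 = 24 MHz, appears at 15.5 MHz.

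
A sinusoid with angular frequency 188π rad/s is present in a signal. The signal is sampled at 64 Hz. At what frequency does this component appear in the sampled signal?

ω = 188π rad/s → f = ω/(2π) = 94 Hz.
94 Hz mod fs = 30 Hz.
30 Hz ≤ fs/2 = 32 Hz, appears at 30 Hz.

30 Hz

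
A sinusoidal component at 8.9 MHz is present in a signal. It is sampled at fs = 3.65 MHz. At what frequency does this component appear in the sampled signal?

1.6 MHz

8.9 MHz mod fs = 1.6 MHz.
1.6 MHz ≤ fs/2 = 1.825 MHz, appears at 1.6 MHz.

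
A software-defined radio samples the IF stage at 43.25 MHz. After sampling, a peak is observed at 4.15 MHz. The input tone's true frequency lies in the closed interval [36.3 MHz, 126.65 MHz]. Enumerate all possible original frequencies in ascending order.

Frequencies that alias to 4.15 MHz are k·fs ± 4.15 MHz for integer k ≥ 0.
k=0: 4.15 MHz.
k=1: 39.1 MHz, 47.4 MHz.
k=2: 82.35 MHz, 90.65 MHz.
k=3: 125.6 MHz, 133.9 MHz.
k=4: 168.85 MHz, 177.15 MHz.
Within [36.3 MHz, 126.65 MHz]: 39.1 MHz, 47.4 MHz, 82.35 MHz, 90.65 MHz, 125.6 MHz.

39.1 MHz, 47.4 MHz, 82.35 MHz, 90.65 MHz, 125.6 MHz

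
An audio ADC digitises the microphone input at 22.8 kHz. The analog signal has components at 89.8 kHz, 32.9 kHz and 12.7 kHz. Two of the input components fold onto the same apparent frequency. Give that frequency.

10.1 kHz

fs/2 = 11.4 kHz.
89.8 kHz mod fs = 21.4 kHz.
21.4 kHz > fs/2 = 11.4 kHz, folds to fs − 21.4 kHz = 1.4 kHz.
32.9 kHz mod fs = 10.1 kHz.
10.1 kHz ≤ fs/2 = 11.4 kHz, appears at 10.1 kHz.
12.7 kHz > fs/2 = 11.4 kHz, folds to fs − 12.7 kHz = 10.1 kHz.
12.7 kHz and 32.9 kHz both map to 10.1 kHz.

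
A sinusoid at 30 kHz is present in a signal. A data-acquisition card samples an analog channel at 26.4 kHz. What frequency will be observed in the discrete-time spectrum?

3.6 kHz

30 kHz mod fs = 3.6 kHz.
3.6 kHz ≤ fs/2 = 13.2 kHz, appears at 3.6 kHz.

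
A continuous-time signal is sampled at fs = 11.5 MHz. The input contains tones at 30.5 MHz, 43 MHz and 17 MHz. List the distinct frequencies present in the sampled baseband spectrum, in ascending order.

3 MHz, 4 MHz, 5.5 MHz

fs/2 = 5.75 MHz.
30.5 MHz mod fs = 7.5 MHz.
7.5 MHz > fs/2 = 5.75 MHz, folds to fs − 7.5 MHz = 4 MHz.
43 MHz mod fs = 8.5 MHz.
8.5 MHz > fs/2 = 5.75 MHz, folds to fs − 8.5 MHz = 3 MHz.
17 MHz mod fs = 5.5 MHz.
5.5 MHz ≤ fs/2 = 5.75 MHz, appears at 5.5 MHz.
Distinct values: {3 MHz, 4 MHz, 5.5 MHz}.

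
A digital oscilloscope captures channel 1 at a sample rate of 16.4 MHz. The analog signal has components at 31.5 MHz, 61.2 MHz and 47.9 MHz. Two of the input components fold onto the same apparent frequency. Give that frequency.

1.3 MHz

fs/2 = 8.2 MHz.
31.5 MHz mod fs = 15.1 MHz.
15.1 MHz > fs/2 = 8.2 MHz, folds to fs − 15.1 MHz = 1.3 MHz.
61.2 MHz mod fs = 12 MHz.
12 MHz > fs/2 = 8.2 MHz, folds to fs − 12 MHz = 4.4 MHz.
47.9 MHz mod fs = 15.1 MHz.
15.1 MHz > fs/2 = 8.2 MHz, folds to fs − 15.1 MHz = 1.3 MHz.
31.5 MHz and 47.9 MHz both map to 1.3 MHz.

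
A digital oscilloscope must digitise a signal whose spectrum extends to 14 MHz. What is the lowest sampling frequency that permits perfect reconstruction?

Nyquist rate = 2 × 14 MHz = 28 MHz.

28 MHz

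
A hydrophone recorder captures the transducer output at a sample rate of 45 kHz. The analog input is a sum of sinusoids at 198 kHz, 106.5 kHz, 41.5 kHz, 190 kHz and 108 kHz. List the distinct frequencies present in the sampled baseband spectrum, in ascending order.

3.5 kHz, 10 kHz, 16.5 kHz, 18 kHz

fs/2 = 22.5 kHz.
198 kHz mod fs = 18 kHz.
18 kHz ≤ fs/2 = 22.5 kHz, appears at 18 kHz.
106.5 kHz mod fs = 16.5 kHz.
16.5 kHz ≤ fs/2 = 22.5 kHz, appears at 16.5 kHz.
41.5 kHz > fs/2 = 22.5 kHz, folds to fs − 41.5 kHz = 3.5 kHz.
190 kHz mod fs = 10 kHz.
10 kHz ≤ fs/2 = 22.5 kHz, appears at 10 kHz.
108 kHz mod fs = 18 kHz.
18 kHz ≤ fs/2 = 22.5 kHz, appears at 18 kHz.
Distinct values: {3.5 kHz, 10 kHz, 16.5 kHz, 18 kHz}.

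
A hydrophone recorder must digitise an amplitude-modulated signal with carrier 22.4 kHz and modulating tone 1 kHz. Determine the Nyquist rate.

46.8 kHz

AM sidebands sit at fc ± fm = 21.4 kHz and 23.4 kHz.
Highest-frequency component: 23.4 kHz.
Nyquist rate = 2 × 23.4 kHz = 46.8 kHz.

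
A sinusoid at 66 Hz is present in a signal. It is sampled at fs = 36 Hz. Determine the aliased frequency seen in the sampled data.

66 Hz mod fs = 30 Hz.
30 Hz > fs/2 = 18 Hz, folds to fs − 30 Hz = 6 Hz.

6 Hz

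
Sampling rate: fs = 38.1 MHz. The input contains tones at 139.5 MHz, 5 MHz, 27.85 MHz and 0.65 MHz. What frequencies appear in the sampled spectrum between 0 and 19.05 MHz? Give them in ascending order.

0.65 MHz, 5 MHz, 10.25 MHz, 12.9 MHz

fs/2 = 19.05 MHz.
139.5 MHz mod fs = 25.2 MHz.
25.2 MHz > fs/2 = 19.05 MHz, folds to fs − 25.2 MHz = 12.9 MHz.
5 MHz ≤ fs/2 = 19.05 MHz, passes unchanged.
27.85 MHz > fs/2 = 19.05 MHz, folds to fs − 27.85 MHz = 10.25 MHz.
0.65 MHz ≤ fs/2 = 19.05 MHz, passes unchanged.
Distinct values: {0.65 MHz, 5 MHz, 10.25 MHz, 12.9 MHz}.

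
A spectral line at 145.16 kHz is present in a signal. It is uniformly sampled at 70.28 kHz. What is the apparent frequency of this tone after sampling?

145.16 kHz mod fs = 4.6 kHz.
4.6 kHz ≤ fs/2 = 35.14 kHz, appears at 4.6 kHz.

4.6 kHz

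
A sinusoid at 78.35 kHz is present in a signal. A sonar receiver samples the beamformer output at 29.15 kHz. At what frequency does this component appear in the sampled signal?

9.1 kHz

78.35 kHz mod fs = 20.05 kHz.
20.05 kHz > fs/2 = 14.575 kHz, folds to fs − 20.05 kHz = 9.1 kHz.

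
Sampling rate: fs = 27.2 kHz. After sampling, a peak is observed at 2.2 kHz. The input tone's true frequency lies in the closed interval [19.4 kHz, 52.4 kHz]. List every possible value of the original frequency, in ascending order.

25 kHz, 29.4 kHz, 52.2 kHz

Frequencies that alias to 2.2 kHz are k·fs ± 2.2 kHz for integer k ≥ 0.
k=0: 2.2 kHz.
k=1: 25 kHz, 29.4 kHz.
k=2: 52.2 kHz, 56.6 kHz.
k=3: 79.4 kHz, 83.8 kHz.
Within [19.4 kHz, 52.4 kHz]: 25 kHz, 29.4 kHz, 52.2 kHz.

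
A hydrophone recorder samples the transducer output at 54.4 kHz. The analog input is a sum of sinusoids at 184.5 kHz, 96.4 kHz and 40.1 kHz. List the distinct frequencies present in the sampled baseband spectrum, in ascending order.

12.4 kHz, 14.3 kHz, 21.3 kHz

fs/2 = 27.2 kHz.
184.5 kHz mod fs = 21.3 kHz.
21.3 kHz ≤ fs/2 = 27.2 kHz, appears at 21.3 kHz.
96.4 kHz mod fs = 42 kHz.
42 kHz > fs/2 = 27.2 kHz, folds to fs − 42 kHz = 12.4 kHz.
40.1 kHz > fs/2 = 27.2 kHz, folds to fs − 40.1 kHz = 14.3 kHz.
Distinct values: {12.4 kHz, 14.3 kHz, 21.3 kHz}.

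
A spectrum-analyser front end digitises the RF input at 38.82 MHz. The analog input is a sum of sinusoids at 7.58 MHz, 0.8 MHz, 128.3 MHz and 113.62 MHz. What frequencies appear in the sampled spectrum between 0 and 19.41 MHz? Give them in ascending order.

0.8 MHz, 2.84 MHz, 7.58 MHz, 11.84 MHz

fs/2 = 19.41 MHz.
7.58 MHz ≤ fs/2 = 19.41 MHz, passes unchanged.
0.8 MHz ≤ fs/2 = 19.41 MHz, passes unchanged.
128.3 MHz mod fs = 11.84 MHz.
11.84 MHz ≤ fs/2 = 19.41 MHz, appears at 11.84 MHz.
113.62 MHz mod fs = 35.98 MHz.
35.98 MHz > fs/2 = 19.41 MHz, folds to fs − 35.98 MHz = 2.84 MHz.
Distinct values: {0.8 MHz, 2.84 MHz, 7.58 MHz, 11.84 MHz}.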